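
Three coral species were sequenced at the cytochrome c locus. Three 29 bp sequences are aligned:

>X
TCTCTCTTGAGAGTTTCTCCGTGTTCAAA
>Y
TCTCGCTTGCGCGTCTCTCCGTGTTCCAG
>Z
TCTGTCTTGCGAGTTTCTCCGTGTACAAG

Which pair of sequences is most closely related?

X–Y: 6/29 differ, p = 0.207, d = 0.242.
X–Z: 4/29 differ, p = 0.138, d = 0.152.
Y–Z: 6/29 differ, p = 0.207, d = 0.242.
The smallest distance is between X and Z.

X and Z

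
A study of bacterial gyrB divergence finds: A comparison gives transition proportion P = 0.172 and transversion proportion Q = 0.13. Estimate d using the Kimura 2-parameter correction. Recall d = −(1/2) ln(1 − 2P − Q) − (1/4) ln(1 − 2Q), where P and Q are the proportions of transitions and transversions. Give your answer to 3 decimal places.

0.397

Under the Kimura two-parameter model, d = −½ ln(1 − 2P − Q) − ¼ ln(1 − 2Q).
1 − 2P − Q = 0.526, giving −½ ln(0.526) = 0.321227.
1 − 2Q = 0.74, giving −¼ ln(0.74) = 0.075276.
d = 0.321227 + 0.075276 = 0.396503.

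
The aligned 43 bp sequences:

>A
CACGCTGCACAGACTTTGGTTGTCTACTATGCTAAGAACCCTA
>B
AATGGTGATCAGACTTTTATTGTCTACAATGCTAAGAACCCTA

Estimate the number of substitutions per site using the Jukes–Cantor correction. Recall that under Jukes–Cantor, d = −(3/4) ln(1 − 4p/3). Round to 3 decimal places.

0.214

The sequences differ at 8 of 43 sites (1, 3, 5, 8, 9, 18, 19, 28), so p = 8/43 ≈ 0.186047.
d = −(3/4) ln(1 − 4p/3) = −0.75 ln(1 − 0.248063) = −0.75 ln(0.751937)
  = −0.75 × (-0.285103) = 0.213827 substitutions/site.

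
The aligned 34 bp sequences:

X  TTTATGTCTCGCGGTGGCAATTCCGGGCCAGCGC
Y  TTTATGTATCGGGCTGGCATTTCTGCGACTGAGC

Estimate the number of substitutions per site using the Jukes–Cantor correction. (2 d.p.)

0.33

The sequences differ at 9 of 34 sites (8, 12, 14, 20, 24, 26, 28, 30, 32), so p = 9/34 ≈ 0.264706.
d = −(3/4) ln(1 − 4p/3) = −0.75 ln(1 − 0.352941) = −0.75 ln(0.647059)
  = −0.75 × (-0.435318) = 0.326489 substitutions/site.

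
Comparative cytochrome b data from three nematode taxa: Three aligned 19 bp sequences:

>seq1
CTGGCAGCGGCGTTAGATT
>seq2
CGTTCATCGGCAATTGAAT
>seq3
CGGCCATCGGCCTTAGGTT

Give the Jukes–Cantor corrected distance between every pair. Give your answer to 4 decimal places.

seq1–seq2: 8/19 sites differ → p ≈ 0.421053, d = −0.75 ln(1 − 0.561404) = 0.618132 ≈ 0.6181.
seq1–seq3: 5/19 sites differ → p ≈ 0.263158, d = −0.75 ln(1 − 0.350877) = 0.324100 ≈ 0.3241.
seq2–seq3: 7/19 sites differ → p ≈ 0.368421, d = −0.75 ln(1 − 0.491228) = 0.506816 ≈ 0.5068.

d(seq1,seq2) = 0.6181, d(seq1,seq3) = 0.3241, d(seq2,seq3) = 0.5068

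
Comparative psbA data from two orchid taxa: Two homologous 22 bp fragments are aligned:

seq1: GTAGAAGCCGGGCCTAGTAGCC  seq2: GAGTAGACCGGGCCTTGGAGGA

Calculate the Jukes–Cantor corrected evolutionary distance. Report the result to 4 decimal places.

0.5913

The sequences differ at 9 of 22 sites (2, 3, 4, 6, 7, 16, 18, 21, 22), so p = 9/22 ≈ 0.409091.
d = −(3/4) ln(1 − 4p/3) = −0.75 ln(1 − 0.545455) = −0.75 ln(0.454545)
  = −0.75 × (-0.788458) = 0.591344 substitutions/site.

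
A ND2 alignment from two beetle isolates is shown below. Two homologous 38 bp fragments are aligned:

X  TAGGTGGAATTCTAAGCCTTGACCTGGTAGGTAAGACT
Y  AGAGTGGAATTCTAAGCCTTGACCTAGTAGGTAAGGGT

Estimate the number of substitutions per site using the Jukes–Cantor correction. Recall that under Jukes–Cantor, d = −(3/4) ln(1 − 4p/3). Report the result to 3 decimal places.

0.177

The sequences differ at 6 of 38 sites (1, 2, 3, 26, 36, 37), so p = 6/38 ≈ 0.157895.
d = −(3/4) ln(1 − 4p/3) = −0.75 ln(1 − 0.210527) = −0.75 ln(0.789473)
  = −0.75 × (-0.236390) = 0.177293 substitutions/site.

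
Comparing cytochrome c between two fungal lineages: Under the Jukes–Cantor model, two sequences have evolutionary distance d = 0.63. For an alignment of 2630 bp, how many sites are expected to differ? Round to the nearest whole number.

1121

Invert JC69: p = (3/4)(1 − e^(−4d/3)) = 0.75 × (1 − e^(-0.84)) = 0.75 × (1 − 0.431711) = 0.426217.
Expected differing sites = pL ≈ 0.426217 × 2630 = 1120.95071 ≈ 1121.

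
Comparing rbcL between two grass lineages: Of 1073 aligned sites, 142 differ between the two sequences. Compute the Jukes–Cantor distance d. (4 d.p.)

0.1456

p = 142/1073 ≈ 0.132339.
d = −(3/4) ln(1 − 4p/3) = −0.75 ln(1 − 0.176452) = −0.75 ln(0.823548)
  = −0.75 × (-0.194133) = 0.145600 substitutions/site.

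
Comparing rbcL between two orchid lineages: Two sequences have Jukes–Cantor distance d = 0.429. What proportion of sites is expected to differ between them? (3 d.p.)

0.327

p = (3/4)(1 − e^(−4d/3)) = 0.75 × (1 − e^(-0.572)) = 0.75 × (1 − 0.564396) = 0.326703.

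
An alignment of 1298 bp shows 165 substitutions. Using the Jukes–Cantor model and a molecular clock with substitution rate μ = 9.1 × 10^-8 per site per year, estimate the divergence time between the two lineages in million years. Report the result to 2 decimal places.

0.77

p = 165/1298 ≈ 0.127119.
d = −(3/4) ln(1 − 4p/3) = −0.75 ln(1 − 0.169492) = −0.75 ln(0.830508)
  = −0.75 × (-0.185718) = 0.139289 substitutions/site.
Under a molecular clock d = 2μt, so t = d/(2μ) = 0.139289 / (2 × 9.1 × 10^-8) = 0.77 million years.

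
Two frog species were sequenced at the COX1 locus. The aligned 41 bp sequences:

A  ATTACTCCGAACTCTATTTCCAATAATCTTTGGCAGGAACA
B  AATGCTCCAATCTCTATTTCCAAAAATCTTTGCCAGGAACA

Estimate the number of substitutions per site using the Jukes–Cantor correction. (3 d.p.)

0.163

The sequences differ at 6 of 41 sites (2, 4, 9, 11, 24, 33), so p = 6/41 ≈ 0.146341.
d = −(3/4) ln(1 − 4p/3) = −0.75 ln(1 − 0.195121) = −0.75 ln(0.804879)
  = −0.75 × (-0.217063) = 0.162797 substitutions/site.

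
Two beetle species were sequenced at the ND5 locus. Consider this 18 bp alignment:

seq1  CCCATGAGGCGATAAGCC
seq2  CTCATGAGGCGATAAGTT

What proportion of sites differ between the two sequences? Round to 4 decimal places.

0.1667

The sequences differ at 3 of 18 positions (sites 2, 17, 18).
p = 3/18 = 0.166666… ≈ 0.1667 (to 4 d.p.).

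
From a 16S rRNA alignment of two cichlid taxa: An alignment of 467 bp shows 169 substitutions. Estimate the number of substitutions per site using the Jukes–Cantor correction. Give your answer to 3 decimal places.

p = 169/467 ≈ 0.361884.
d = −(3/4) ln(1 − 4p/3) = −0.75 ln(1 − 0.482512) = −0.75 ln(0.517488)
  = −0.75 × (-0.658769) = 0.494077 substitutions/site.

0.494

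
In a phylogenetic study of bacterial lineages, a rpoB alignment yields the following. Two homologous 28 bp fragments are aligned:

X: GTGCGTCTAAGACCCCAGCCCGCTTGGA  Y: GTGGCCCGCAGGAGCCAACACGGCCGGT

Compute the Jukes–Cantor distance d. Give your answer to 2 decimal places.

0.82

The sequences differ at 14 of 28 sites, so p = 14/28 = 0.5.
d = −(3/4) ln(1 − 4p/3) = −0.75 ln(1 − 0.666667) = −0.75 ln(0.333333)
  = −0.75 × (-1.098613) = 0.823960 substitutions/site.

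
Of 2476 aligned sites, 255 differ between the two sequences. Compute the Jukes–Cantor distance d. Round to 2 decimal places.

0.11

p = 255/2476 ≈ 0.102989.
d = −(3/4) ln(1 − 4p/3) = −0.75 ln(1 − 0.137319) = −0.75 ln(0.862681)
  = −0.75 × (-0.147710) = 0.110783 substitutions/site.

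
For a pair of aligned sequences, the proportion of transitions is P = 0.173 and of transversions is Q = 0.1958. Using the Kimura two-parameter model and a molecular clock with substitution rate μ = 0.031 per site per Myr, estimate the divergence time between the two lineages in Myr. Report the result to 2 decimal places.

8.30

Under the Kimura two-parameter model, d = −½ ln(1 − 2P − Q) − ¼ ln(1 − 2Q).
1 − 2P − Q = 0.4582, giving −½ ln(0.4582) = 0.390225.
1 − 2Q = 0.6084, giving −¼ ln(0.6084) = 0.124231.
d = 0.390225 + 0.124231 = 0.514456.
Under a molecular clock d = 2μt, so t = d/(2μ) = 0.514456 / (2 × 0.031) = 8.30 Myr.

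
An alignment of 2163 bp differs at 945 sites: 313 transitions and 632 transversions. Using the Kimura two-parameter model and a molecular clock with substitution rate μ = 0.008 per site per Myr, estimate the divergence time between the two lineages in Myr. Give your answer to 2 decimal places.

40.95

P = 313/2163 ≈ 0.144706 and Q = 632/2163 ≈ 0.292187.
Under the Kimura two-parameter model, d = −½ ln(1 − 2P − Q) − ¼ ln(1 − 2Q).
1 − 2P − Q = 0.418401, giving −½ ln(0.418401) = 0.435657.
1 − 2Q = 0.415626, giving −¼ ln(0.415626) = 0.219492.
d = 0.435657 + 0.219492 = 0.655149.
Under a molecular clock d = 2μt, so t = d/(2μ) = 0.655149 / (2 × 0.008) = 40.95 Myr.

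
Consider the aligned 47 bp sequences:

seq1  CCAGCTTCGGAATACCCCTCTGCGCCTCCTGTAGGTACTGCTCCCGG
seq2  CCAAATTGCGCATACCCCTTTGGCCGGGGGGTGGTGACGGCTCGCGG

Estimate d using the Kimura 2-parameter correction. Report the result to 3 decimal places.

Of 47 sites, 3 differences are transitions and 15 are transversions, so P = 3/47 ≈ 0.06383 and Q = 15/47 ≈ 0.319149.
Under the Kimura two-parameter model, d = −½ ln(1 − 2P − Q) − ¼ ln(1 − 2Q).
1 − 2P − Q = 0.553191, giving −½ ln(0.553191) = 0.296026.
1 − 2Q = 0.361702, giving −¼ ln(0.361702) = 0.254234.
d = 0.296026 + 0.254234 = 0.550260.

0.550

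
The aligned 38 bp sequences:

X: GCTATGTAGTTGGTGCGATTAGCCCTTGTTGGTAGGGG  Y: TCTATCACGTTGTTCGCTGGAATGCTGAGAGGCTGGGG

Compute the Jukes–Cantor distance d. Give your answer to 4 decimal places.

0.9074

The sequences differ at 20 of 38 sites, so p = 20/38 ≈ 0.526316.
d = −(3/4) ln(1 − 4p/3) = −0.75 ln(1 − 0.701755) = −0.75 ln(0.298245)
  = −0.75 × (-1.209840) = 0.907380 substitutions/site.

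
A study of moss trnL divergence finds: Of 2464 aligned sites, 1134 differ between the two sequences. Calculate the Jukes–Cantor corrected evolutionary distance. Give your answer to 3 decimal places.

0.713

p = 1134/2464 ≈ 0.460227.
d = −(3/4) ln(1 − 4p/3) = −0.75 ln(1 − 0.613636) = −0.75 ln(0.386364)
  = −0.75 × (-0.950975) = 0.713231 substitutions/site.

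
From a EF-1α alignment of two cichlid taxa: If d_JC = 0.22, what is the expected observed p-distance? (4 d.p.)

0.1907

p = (3/4)(1 − e^(−4d/3)) = 0.75 × (1 − e^(-0.293333)) = 0.75 × (1 − 0.745774) = 0.190670.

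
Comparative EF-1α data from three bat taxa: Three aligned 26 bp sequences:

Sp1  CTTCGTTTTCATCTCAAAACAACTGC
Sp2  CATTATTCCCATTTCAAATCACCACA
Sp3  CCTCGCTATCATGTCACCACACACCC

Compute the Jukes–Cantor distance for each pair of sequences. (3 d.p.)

d(Sp1,Sp2) = 0.623, d(Sp1,Sp3) = 0.539, d(Sp2,Sp3) = 0.824

Sp1–Sp2: 11/26 sites differ → p ≈ 0.423077, d = −0.75 ln(1 − 0.564103) = 0.622762 ≈ 0.623.
Sp1–Sp3: 10/26 sites differ → p ≈ 0.384615, d = −0.75 ln(1 − 0.51282) = 0.539341 ≈ 0.539.
Sp2–Sp3: 13/26 sites differ → p = 0.5, d = −0.75 ln(1 − 0.666667) = 0.823960 ≈ 0.824.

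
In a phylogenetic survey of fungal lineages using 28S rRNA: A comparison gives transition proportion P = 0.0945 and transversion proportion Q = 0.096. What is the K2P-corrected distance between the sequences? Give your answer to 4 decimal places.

Under the Kimura two-parameter model, d = −½ ln(1 − 2P − Q) − ¼ ln(1 − 2Q).
1 − 2P − Q = 0.715, giving −½ ln(0.715) = 0.167736.
1 − 2Q = 0.808, giving −¼ ln(0.808) = 0.053298.
d = 0.167736 + 0.053298 = 0.221034.

0.2210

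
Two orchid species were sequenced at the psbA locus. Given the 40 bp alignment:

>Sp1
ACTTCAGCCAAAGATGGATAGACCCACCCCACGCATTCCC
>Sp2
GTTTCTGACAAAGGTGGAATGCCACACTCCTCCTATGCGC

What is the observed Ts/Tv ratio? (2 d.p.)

Transitions are A↔G and C↔T; transversions are all other mismatches.
Transitions: 5. Transversions: 10.
R = 5/10 = 0.50.

0.50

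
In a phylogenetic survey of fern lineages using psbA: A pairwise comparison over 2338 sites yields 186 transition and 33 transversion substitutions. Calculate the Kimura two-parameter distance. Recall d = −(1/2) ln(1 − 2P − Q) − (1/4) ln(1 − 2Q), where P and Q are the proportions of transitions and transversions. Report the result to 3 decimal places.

P = 186/2338 ≈ 0.079555 and Q = 33/2338 ≈ 0.014115.
Under the Kimura two-parameter model, d = −½ ln(1 − 2P − Q) − ¼ ln(1 − 2Q).
1 − 2P − Q = 0.826775, giving −½ ln(0.826775) = 0.095111.
1 − 2Q = 0.97177, giving −¼ ln(0.97177) = 0.007159.
d = 0.095111 + 0.007159 = 0.102270.

0.102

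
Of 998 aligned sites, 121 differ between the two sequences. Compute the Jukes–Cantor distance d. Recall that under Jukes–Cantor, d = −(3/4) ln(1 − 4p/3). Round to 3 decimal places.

0.132

p = 121/998 ≈ 0.121242.
d = −(3/4) ln(1 − 4p/3) = −0.75 ln(1 − 0.161656) = −0.75 ln(0.838344)
  = −0.75 × (-0.176327) = 0.132245 substitutions/site.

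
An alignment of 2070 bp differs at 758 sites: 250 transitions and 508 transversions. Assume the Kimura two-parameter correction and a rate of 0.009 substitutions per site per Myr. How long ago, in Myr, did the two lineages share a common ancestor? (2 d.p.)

P = 250/2070 ≈ 0.120773 and Q = 508/2070 ≈ 0.245411.
Under the Kimura two-parameter model, d = −½ ln(1 − 2P − Q) − ¼ ln(1 − 2Q).
1 − 2P − Q = 0.513043, giving −½ ln(0.513043) = 0.333698.
1 − 2Q = 0.509178, giving −¼ ln(0.509178) = 0.168739.
d = 0.333698 + 0.168739 = 0.502437.
Under a molecular clock d = 2μt, so t = d/(2μ) = 0.502437 / (2 × 0.009) = 27.91 Myr.

27.91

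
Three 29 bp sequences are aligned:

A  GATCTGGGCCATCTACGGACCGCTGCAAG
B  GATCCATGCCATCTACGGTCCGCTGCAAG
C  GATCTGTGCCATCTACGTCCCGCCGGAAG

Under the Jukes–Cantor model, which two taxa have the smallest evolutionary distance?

A and B

A–B: 4/29 differ, p = 0.138, d = 0.152.
A–C: 5/29 differ, p = 0.172, d = 0.196.
B–C: 6/29 differ, p = 0.207, d = 0.242.
The smallest distance is between A and B.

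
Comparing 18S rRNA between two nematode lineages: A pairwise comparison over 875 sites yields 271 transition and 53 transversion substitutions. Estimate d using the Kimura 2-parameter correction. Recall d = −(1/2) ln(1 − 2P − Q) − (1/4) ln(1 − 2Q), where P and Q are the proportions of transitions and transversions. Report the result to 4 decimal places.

0.6020

P = 271/875 ≈ 0.309714 and Q = 53/875 ≈ 0.060571.
Under the Kimura two-parameter model, d = −½ ln(1 − 2P − Q) − ¼ ln(1 − 2Q).
1 − 2P − Q = 0.320001, giving −½ ln(0.320001) = 0.569716.
1 − 2Q = 0.878858, giving −¼ ln(0.878858) = 0.032283.
d = 0.569716 + 0.032283 = 0.601999.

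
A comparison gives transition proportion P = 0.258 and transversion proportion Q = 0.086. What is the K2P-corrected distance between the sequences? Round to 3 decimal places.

Under the Kimura two-parameter model, d = −½ ln(1 − 2P − Q) − ¼ ln(1 − 2Q).
1 − 2P − Q = 0.398, giving −½ ln(0.398) = 0.460652.
1 − 2Q = 0.828, giving −¼ ln(0.828) = 0.047186.
d = 0.460652 + 0.047186 = 0.507838.

0.508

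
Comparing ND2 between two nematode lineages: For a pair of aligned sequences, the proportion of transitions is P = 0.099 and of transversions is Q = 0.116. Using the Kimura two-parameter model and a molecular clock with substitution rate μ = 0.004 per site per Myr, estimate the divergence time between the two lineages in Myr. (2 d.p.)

31.80

Under the Kimura two-parameter model, d = −½ ln(1 − 2P − Q) − ¼ ln(1 − 2Q).
1 − 2P − Q = 0.686, giving −½ ln(0.686) = 0.188439.
1 − 2Q = 0.768, giving −¼ ln(0.768) = 0.065991.
d = 0.188439 + 0.065991 = 0.254430.
Under a molecular clock d = 2μt, so t = d/(2μ) = 0.254430 / (2 × 0.004) = 31.80 Myr.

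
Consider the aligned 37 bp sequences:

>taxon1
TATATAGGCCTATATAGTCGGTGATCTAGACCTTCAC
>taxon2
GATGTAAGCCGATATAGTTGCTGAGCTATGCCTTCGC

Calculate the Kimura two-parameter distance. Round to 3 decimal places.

0.339

Of 37 sites, 5 differences are transitions and 5 are transversions, so P = 5/37 ≈ 0.135135 and Q = 5/37 ≈ 0.135135.
Under the Kimura two-parameter model, d = −½ ln(1 − 2P − Q) − ¼ ln(1 − 2Q).
1 − 2P − Q = 0.594595, giving −½ ln(0.594595) = 0.259937.
1 − 2Q = 0.72973, giving −¼ ln(0.72973) = 0.078770.
d = 0.259937 + 0.078770 = 0.338707.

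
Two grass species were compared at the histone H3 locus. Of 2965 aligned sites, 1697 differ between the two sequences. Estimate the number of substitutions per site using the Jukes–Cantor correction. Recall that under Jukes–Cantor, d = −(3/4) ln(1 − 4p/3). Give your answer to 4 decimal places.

1.0802

p = 1697/2965 ≈ 0.572344.
d = −(3/4) ln(1 − 4p/3) = −0.75 ln(1 − 0.763125) = −0.75 ln(0.236875)
  = −0.75 × (-1.440223) = 1.080167 substitutions/site.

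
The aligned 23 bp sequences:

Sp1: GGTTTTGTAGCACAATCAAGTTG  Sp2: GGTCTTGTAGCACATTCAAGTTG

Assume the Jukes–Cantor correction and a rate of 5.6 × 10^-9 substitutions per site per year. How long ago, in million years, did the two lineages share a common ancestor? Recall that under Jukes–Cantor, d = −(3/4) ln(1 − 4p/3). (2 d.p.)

The sequences differ at 2 of 23 sites (4, 15), so p = 2/23 ≈ 0.086957.
d = −(3/4) ln(1 − 4p/3) = −0.75 ln(1 − 0.115943) = −0.75 ln(0.884057)
  = −0.75 × (-0.123234) = 0.092426 substitutions/site.
Under a molecular clock d = 2μt, so t = d/(2μ) = 0.092426 / (2 × 5.6 × 10^-9) = 8.25 million years.

8.25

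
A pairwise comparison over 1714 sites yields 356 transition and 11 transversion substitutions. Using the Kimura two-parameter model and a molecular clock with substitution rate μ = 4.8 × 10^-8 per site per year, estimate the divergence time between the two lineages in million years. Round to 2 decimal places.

2.89

P = 356/1714 ≈ 0.207701 and Q = 11/1714 ≈ 0.006418.
Under the Kimura two-parameter model, d = −½ ln(1 − 2P − Q) − ¼ ln(1 − 2Q).
1 − 2P − Q = 0.57818, giving −½ ln(0.57818) = 0.273935.
1 − 2Q = 0.987164, giving −¼ ln(0.987164) = 0.003230.
d = 0.273935 + 0.003230 = 0.277165.
Under a molecular clock d = 2μt, so t = d/(2μ) = 0.277165 / (2 × 4.8 × 10^-8) = 2.89 million years.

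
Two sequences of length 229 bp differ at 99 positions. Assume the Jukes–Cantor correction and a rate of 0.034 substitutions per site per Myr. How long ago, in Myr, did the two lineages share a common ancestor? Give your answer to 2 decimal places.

9.47

p = 99/229 ≈ 0.432314.
d = −(3/4) ln(1 − 4p/3) = −0.75 ln(1 − 0.576419) = −0.75 ln(0.423581)
  = −0.75 × (-0.859011) = 0.644258 substitutions/site.
Under a molecular clock d = 2μt, so t = d/(2μ) = 0.644258 / (2 × 0.034) = 9.47 Myr.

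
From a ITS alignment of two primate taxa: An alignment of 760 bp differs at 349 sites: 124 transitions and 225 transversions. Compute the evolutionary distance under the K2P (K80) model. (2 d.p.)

P = 124/760 ≈ 0.163158 and Q = 225/760 ≈ 0.296053.
Under the Kimura two-parameter model, d = −½ ln(1 − 2P − Q) − ¼ ln(1 − 2Q).
1 − 2P − Q = 0.377631, giving −½ ln(0.377631) = 0.486919.
1 − 2Q = 0.407894, giving −¼ ln(0.407894) = 0.224187.
d = 0.486919 + 0.224187 = 0.711106.

0.71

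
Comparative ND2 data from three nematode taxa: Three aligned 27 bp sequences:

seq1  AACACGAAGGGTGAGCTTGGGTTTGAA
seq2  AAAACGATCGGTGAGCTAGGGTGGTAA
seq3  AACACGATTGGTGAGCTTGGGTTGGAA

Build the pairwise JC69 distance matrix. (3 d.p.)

d(seq1,seq2) = 0.318, d(seq1,seq3) = 0.120, d(seq2,seq3) = 0.213

seq1–seq2: 7/27 sites differ → p ≈ 0.259259, d = −0.75 ln(1 − 0.345679) = 0.318118 ≈ 0.318.
seq1–seq3: 3/27 sites differ → p ≈ 0.111111, d = −0.75 ln(1 − 0.148148) = 0.120257 ≈ 0.120.
seq2–seq3: 5/27 sites differ → p ≈ 0.185185, d = −0.75 ln(1 − 0.246913) = 0.212681 ≈ 0.213.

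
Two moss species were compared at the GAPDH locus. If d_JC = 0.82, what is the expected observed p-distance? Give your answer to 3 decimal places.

p = (3/4)(1 − e^(−4d/3)) = 0.75 × (1 − e^(-1.093333)) = 0.75 × (1 − 0.335098) = 0.498677.

0.499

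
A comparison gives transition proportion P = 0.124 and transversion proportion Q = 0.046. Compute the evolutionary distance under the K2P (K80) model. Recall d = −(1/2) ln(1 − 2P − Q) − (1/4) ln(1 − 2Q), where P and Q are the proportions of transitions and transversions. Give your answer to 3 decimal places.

0.198

Under the Kimura two-parameter model, d = −½ ln(1 − 2P − Q) − ¼ ln(1 − 2Q).
1 − 2P − Q = 0.706, giving −½ ln(0.706) = 0.174070.
1 − 2Q = 0.908, giving −¼ ln(0.908) = 0.024128.
d = 0.174070 + 0.024128 = 0.198198.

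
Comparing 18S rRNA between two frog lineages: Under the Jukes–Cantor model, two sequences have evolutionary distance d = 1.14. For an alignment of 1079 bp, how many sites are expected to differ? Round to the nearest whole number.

632

Invert JC69: p = (3/4)(1 − e^(−4d/3)) = 0.75 × (1 − e^(-1.52)) = 0.75 × (1 − 0.218712) = 0.585966.
Expected differing sites = pL ≈ 0.585966 × 1079 = 632.257314 ≈ 632.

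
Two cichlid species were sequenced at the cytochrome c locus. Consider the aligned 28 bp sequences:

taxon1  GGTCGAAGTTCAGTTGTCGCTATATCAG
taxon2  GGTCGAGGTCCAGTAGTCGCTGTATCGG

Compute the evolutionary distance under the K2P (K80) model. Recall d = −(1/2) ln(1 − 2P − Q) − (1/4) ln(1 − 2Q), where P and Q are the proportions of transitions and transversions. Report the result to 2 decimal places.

Of 28 sites, 4 differences are transitions and 1 are transversions, so P = 4/28 ≈ 0.142857 and Q = 1/28 ≈ 0.035714.
Under the Kimura two-parameter model, d = −½ ln(1 − 2P − Q) − ¼ ln(1 − 2Q).
1 − 2P − Q = 0.678572, giving −½ ln(0.678572) = 0.193882.
1 − 2Q = 0.928572, giving −¼ ln(0.928572) = 0.018527.
d = 0.193882 + 0.018527 = 0.212409.

0.21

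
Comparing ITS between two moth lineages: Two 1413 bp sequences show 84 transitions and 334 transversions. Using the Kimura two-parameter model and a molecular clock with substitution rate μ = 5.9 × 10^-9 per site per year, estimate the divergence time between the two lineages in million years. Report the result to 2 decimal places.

32.16

P = 84/1413 ≈ 0.059448 and Q = 334/1413 ≈ 0.236377.
Under the Kimura two-parameter model, d = −½ ln(1 − 2P − Q) − ¼ ln(1 − 2Q).
1 − 2P − Q = 0.644727, giving −½ ln(0.644727) = 0.219464.
1 − 2Q = 0.527246, giving −¼ ln(0.527246) = 0.160022.
d = 0.219464 + 0.160022 = 0.379486.
Under a molecular clock d = 2μt, so t = d/(2μ) = 0.379486 / (2 × 5.9 × 10^-9) = 32.16 million years.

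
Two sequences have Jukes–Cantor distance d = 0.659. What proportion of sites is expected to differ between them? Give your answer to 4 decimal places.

0.4385

p = (3/4)(1 − e^(−4d/3)) = 0.75 × (1 − e^(-0.878667)) = 0.75 × (1 − 0.415336) = 0.438498.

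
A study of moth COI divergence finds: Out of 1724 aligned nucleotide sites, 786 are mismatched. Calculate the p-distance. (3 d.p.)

0.456

p = 786/1724 = 0.455916… ≈ 0.456 (to 3 d.p.).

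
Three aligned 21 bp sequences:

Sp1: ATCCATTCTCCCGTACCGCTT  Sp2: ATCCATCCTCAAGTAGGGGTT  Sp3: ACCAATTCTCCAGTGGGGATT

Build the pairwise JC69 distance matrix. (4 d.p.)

Sp1–Sp2: 6/21 sites differ → p ≈ 0.285714, d = −0.75 ln(1 − 0.380952) = 0.359679 ≈ 0.3597.
Sp1–Sp3: 7/21 sites differ → p ≈ 0.333333, d = −0.75 ln(1 − 0.444444) = 0.440839 ≈ 0.4408.
Sp2–Sp3: 6/21 sites differ → p ≈ 0.285714, d = −0.75 ln(1 − 0.380952) = 0.359679 ≈ 0.3597.

d(Sp1,Sp2) = 0.3597, d(Sp1,Sp3) = 0.4408, d(Sp2,Sp3) = 0.3597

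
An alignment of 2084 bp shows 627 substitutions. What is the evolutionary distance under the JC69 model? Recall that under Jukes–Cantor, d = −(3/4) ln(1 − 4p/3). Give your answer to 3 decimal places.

0.385

p = 627/2084 ≈ 0.300864.
d = −(3/4) ln(1 − 4p/3) = −0.75 ln(1 − 0.401152) = −0.75 ln(0.598848)
  = −0.75 × (-0.512747) = 0.384560 substitutions/site.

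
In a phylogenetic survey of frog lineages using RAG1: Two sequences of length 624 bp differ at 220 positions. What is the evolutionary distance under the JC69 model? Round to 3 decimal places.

0.476

p = 220/624 ≈ 0.352564.
d = −(3/4) ln(1 − 4p/3) = −0.75 ln(1 − 0.470085) = −0.75 ln(0.529915)
  = −0.75 × (-0.635039) = 0.476279 substitutions/site.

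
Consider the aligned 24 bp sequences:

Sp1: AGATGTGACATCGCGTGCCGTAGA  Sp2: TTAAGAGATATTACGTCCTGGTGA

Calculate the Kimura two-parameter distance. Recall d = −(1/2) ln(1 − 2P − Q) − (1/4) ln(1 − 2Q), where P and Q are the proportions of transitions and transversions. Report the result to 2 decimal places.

0.71

Of 24 sites, 4 differences are transitions and 7 are transversions, so P = 4/24 ≈ 0.166667 and Q = 7/24 ≈ 0.291667.
Under the Kimura two-parameter model, d = −½ ln(1 − 2P − Q) − ¼ ln(1 − 2Q).
1 − 2P − Q = 0.374999, giving −½ ln(0.374999) = 0.490416.
1 − 2Q = 0.416666, giving −¼ ln(0.416666) = 0.218868.
d = 0.490416 + 0.218868 = 0.709284.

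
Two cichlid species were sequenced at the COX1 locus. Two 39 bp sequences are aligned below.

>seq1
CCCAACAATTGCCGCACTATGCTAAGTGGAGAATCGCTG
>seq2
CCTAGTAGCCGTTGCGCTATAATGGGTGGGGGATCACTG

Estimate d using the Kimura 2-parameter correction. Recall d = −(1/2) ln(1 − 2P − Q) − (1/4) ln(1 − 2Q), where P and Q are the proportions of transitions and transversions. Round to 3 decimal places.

0.805

Of 39 sites, 15 differences are transitions and 1 are transversions, so P = 15/39 ≈ 0.384615 and Q = 1/39 ≈ 0.025641.
Under the Kimura two-parameter model, d = −½ ln(1 − 2P − Q) − ¼ ln(1 − 2Q).
1 − 2P − Q = 0.205129, giving −½ ln(0.205129) = 0.792058.
1 − 2Q = 0.948718, giving −¼ ln(0.948718) = 0.013161.
d = 0.792058 + 0.013161 = 0.805219.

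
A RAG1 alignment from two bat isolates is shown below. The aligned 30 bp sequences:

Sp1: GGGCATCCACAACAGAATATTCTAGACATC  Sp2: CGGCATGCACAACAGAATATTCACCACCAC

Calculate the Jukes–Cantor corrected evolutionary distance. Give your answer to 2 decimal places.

The sequences differ at 7 of 30 sites (1, 7, 23, 24, 25, 28, 29), so p = 7/30 ≈ 0.233333.
d = −(3/4) ln(1 − 4p/3) = −0.75 ln(1 − 0.311111) = −0.75 ln(0.688889)
  = −0.75 × (-0.372675) = 0.279506 substitutions/site.

0.28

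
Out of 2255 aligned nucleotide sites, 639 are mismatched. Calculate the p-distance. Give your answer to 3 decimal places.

p = 639/2255 = 0.283370… ≈ 0.283 (to 3 d.p.).

0.283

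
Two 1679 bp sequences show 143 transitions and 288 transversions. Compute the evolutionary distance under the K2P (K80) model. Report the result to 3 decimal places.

P = 143/1679 ≈ 0.08517 and Q = 288/1679 ≈ 0.171531.
Under the Kimura two-parameter model, d = −½ ln(1 − 2P − Q) − ¼ ln(1 − 2Q).
1 − 2P − Q = 0.658129, giving −½ ln(0.658129) = 0.209177.
1 − 2Q = 0.656938, giving −¼ ln(0.656938) = 0.105041.
d = 0.209177 + 0.105041 = 0.314218.

0.314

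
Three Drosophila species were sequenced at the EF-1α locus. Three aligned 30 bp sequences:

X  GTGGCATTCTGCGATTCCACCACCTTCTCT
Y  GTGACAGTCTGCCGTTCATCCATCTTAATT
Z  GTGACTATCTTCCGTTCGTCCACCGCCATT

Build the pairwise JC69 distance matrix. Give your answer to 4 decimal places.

X–Y: 10/30 sites differ → p ≈ 0.333333, d = −0.75 ln(1 − 0.444444) = 0.440839 ≈ 0.4408.
X–Z: 12/30 sites differ → p = 0.4, d = −0.75 ln(1 − 0.533333) = 0.571605 ≈ 0.5716.
Y–Z: 8/30 sites differ → p ≈ 0.266667, d = −0.75 ln(1 − 0.355556) = 0.329526 ≈ 0.3295.

d(X,Y) = 0.4408, d(X,Z) = 0.5716, d(Y,Z) = 0.3295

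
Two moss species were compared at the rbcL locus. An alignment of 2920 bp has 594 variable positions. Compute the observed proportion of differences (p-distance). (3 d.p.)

p = 594/2920 = 0.203424… ≈ 0.203 (to 3 d.p.).

0.203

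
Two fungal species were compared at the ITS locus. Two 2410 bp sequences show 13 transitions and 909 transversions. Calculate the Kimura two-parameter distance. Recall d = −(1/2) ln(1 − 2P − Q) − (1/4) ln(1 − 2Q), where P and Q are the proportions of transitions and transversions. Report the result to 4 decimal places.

0.5965

P = 13/2410 ≈ 0.005394 and Q = 909/2410 ≈ 0.377178.
Under the Kimura two-parameter model, d = −½ ln(1 − 2P − Q) − ¼ ln(1 − 2Q).
1 − 2P − Q = 0.612034, giving −½ ln(0.612034) = 0.245484.
1 − 2Q = 0.245644, giving −¼ ln(0.245644) = 0.350968.
d = 0.245484 + 0.350968 = 0.596452.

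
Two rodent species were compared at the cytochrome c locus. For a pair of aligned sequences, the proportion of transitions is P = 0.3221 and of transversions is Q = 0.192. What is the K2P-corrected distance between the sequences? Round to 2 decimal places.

Under the Kimura two-parameter model, d = −½ ln(1 − 2P − Q) − ¼ ln(1 − 2Q).
1 − 2P − Q = 0.1638, giving −½ ln(0.1638) = 0.904555.
1 − 2Q = 0.616, giving −¼ ln(0.616) = 0.121127.
d = 0.904555 + 0.121127 = 1.025682.

1.03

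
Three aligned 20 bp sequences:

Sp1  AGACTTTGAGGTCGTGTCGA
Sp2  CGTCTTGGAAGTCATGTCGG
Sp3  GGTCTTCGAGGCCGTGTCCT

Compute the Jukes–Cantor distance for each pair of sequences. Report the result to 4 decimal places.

d(Sp1,Sp2) = 0.3831, d(Sp1,Sp3) = 0.3831, d(Sp2,Sp3) = 0.4715

Sp1–Sp2: 6/20 sites differ → p = 0.3, d = −0.75 ln(1 − 0.4) = 0.383119 ≈ 0.3831.
Sp1–Sp3: 6/20 sites differ → p = 0.3, d = −0.75 ln(1 − 0.4) = 0.383119 ≈ 0.3831.
Sp2–Sp3: 7/20 sites differ → p = 0.35, d = −0.75 ln(1 − 0.466667) = 0.471457 ≈ 0.4715.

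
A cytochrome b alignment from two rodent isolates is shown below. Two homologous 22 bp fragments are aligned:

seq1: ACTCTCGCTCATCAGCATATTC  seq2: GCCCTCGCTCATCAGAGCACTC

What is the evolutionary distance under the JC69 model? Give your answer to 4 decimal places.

The sequences differ at 6 of 22 sites (1, 3, 16, 17, 18, 20), so p = 6/22 ≈ 0.272727.
d = −(3/4) ln(1 − 4p/3) = −0.75 ln(1 − 0.363636) = −0.75 ln(0.636364)
  = −0.75 × (-0.451985) = 0.338989 substitutions/site.

0.3390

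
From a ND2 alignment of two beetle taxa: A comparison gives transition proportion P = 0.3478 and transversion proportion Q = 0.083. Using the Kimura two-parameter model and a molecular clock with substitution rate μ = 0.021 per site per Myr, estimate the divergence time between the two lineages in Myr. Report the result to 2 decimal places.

Under the Kimura two-parameter model, d = −½ ln(1 − 2P − Q) − ¼ ln(1 − 2Q).
1 − 2P − Q = 0.2214, giving −½ ln(0.2214) = 0.753892.
1 − 2Q = 0.834, giving −¼ ln(0.834) = 0.045380.
d = 0.753892 + 0.045380 = 0.799272.
Under a molecular clock d = 2μt, so t = d/(2μ) = 0.799272 / (2 × 0.021) = 19.03 Myr.

19.03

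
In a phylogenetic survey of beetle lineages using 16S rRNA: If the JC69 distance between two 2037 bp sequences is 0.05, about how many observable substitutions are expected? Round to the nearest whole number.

99

Invert JC69: p = (3/4)(1 − e^(−4d/3)) = 0.75 × (1 − e^(-0.066667)) = 0.75 × (1 − 0.935507) = 0.048370.
Expected differing sites = pL ≈ 0.048370 × 2037 = 98.52969 ≈ 99.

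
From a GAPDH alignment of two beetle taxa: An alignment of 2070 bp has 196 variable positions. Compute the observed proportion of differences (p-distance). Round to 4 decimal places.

0.0947

p = 196/2070 = 0.094685… ≈ 0.0947 (to 4 d.p.).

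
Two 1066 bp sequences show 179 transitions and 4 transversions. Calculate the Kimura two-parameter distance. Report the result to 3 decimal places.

P = 179/1066 ≈ 0.167917 and Q = 4/1066 ≈ 0.003752.
Under the Kimura two-parameter model, d = −½ ln(1 − 2P − Q) − ¼ ln(1 − 2Q).
1 − 2P − Q = 0.660414, giving −½ ln(0.660414) = 0.207444.
1 − 2Q = 0.992496, giving −¼ ln(0.992496) = 0.001883.
d = 0.207444 + 0.001883 = 0.209327.

0.209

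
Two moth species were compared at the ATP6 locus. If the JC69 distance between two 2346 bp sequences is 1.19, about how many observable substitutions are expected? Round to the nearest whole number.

1399

Invert JC69: p = (3/4)(1 − e^(−4d/3)) = 0.75 × (1 − e^(-1.586667)) = 0.75 × (1 − 0.204606) = 0.596546.
Expected differing sites = pL ≈ 0.596546 × 2346 = 1399.496916 ≈ 1399.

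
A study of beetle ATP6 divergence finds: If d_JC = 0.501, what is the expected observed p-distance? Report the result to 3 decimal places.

0.365

p = (3/4)(1 − e^(−4d/3)) = 0.75 × (1 − e^(-0.668)) = 0.75 × (1 − 0.512733) = 0.365450.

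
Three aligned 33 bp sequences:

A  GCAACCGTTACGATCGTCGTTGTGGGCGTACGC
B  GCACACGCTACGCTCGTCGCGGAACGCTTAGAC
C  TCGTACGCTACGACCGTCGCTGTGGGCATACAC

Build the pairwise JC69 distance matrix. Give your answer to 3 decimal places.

d(A,B) = 0.497, d(A,C) = 0.339, d(B,C) = 0.441

A–B: 12/33 sites differ → p ≈ 0.363636, d = −0.75 ln(1 − 0.484848) = 0.497470 ≈ 0.497.
A–C: 9/33 sites differ → p ≈ 0.272727, d = −0.75 ln(1 − 0.363636) = 0.338988 ≈ 0.339.
B–C: 11/33 sites differ → p ≈ 0.333333, d = −0.75 ln(1 − 0.444444) = 0.440839 ≈ 0.441.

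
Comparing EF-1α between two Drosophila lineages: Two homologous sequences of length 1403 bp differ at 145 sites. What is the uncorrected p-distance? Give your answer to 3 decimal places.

0.103

p = 145/1403 = 0.103349… ≈ 0.103 (to 3 d.p.).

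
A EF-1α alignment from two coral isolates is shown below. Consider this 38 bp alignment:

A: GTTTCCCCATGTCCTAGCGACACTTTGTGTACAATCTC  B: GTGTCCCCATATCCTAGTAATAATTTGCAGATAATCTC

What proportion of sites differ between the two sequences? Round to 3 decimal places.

0.263

The sequences differ at 10 of 38 positions (sites 3, 11, 18, 19, 21, 23, 28, 29, 30, 32).
p = 10/38 = 0.263157… ≈ 0.263 (to 3 d.p.).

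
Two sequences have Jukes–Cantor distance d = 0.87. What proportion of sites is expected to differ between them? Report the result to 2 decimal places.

0.51

p = (3/4)(1 − e^(−4d/3)) = 0.75 × (1 − e^(-1.16)) = 0.75 × (1 − 0.313486) = 0.514886.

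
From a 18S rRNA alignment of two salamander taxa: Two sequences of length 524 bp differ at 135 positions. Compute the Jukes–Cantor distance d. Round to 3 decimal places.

0.316

p = 135/524 ≈ 0.257634.
d = −(3/4) ln(1 − 4p/3) = −0.75 ln(1 − 0.343512) = −0.75 ln(0.656488)
  = −0.75 × (-0.420851) = 0.315638 substitutions/site.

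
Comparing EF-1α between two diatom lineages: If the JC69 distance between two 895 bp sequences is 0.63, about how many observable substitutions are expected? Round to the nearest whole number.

Invert JC69: p = (3/4)(1 − e^(−4d/3)) = 0.75 × (1 − e^(-0.84)) = 0.75 × (1 − 0.431711) = 0.426217.
Expected differing sites = pL ≈ 0.426217 × 895 = 381.464215 ≈ 381.

381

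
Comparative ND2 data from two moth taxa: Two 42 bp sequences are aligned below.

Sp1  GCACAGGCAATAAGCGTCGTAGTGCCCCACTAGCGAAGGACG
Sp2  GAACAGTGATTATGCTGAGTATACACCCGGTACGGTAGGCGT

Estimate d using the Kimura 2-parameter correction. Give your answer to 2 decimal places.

Of 42 sites, 1 differences are transitions and 19 are transversions, so P = 1/42 ≈ 0.02381 and Q = 19/42 ≈ 0.452381.
Under the Kimura two-parameter model, d = −½ ln(1 − 2P − Q) − ¼ ln(1 − 2Q).
1 − 2P − Q = 0.499999, giving −½ ln(0.499999) = 0.346575.
1 − 2Q = 0.095238, giving −¼ ln(0.095238) = 0.587844.
d = 0.346575 + 0.587844 = 0.934419.

0.93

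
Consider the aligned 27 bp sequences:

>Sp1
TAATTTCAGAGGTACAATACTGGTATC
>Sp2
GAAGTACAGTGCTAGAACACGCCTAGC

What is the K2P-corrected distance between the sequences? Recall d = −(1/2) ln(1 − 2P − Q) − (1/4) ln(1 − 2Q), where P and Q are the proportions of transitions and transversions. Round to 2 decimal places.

Of 27 sites, 1 differences are transitions and 10 are transversions, so P = 1/27 ≈ 0.037037 and Q = 10/27 ≈ 0.37037.
Under the Kimura two-parameter model, d = −½ ln(1 − 2P − Q) − ¼ ln(1 − 2Q).
1 − 2P − Q = 0.555556, giving −½ ln(0.555556) = 0.293893.
1 − 2Q = 0.25926, giving −¼ ln(0.25926) = 0.337481.
d = 0.293893 + 0.337481 = 0.631374.

0.63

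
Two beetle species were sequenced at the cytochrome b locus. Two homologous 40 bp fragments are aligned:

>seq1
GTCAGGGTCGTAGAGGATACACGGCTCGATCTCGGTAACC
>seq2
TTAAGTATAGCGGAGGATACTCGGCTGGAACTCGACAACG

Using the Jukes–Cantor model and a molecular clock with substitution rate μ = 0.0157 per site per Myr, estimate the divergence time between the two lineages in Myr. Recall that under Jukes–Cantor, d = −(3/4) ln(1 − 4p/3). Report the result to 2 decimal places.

The sequences differ at 13 of 40 sites, so p = 13/40 = 0.325.
d = −(3/4) ln(1 − 4p/3) = −0.75 ln(1 − 0.433333) = −0.75 ln(0.566667)
  = −0.75 × (-0.567983) = 0.425987 substitutions/site.
Under a molecular clock d = 2μt, so t = d/(2μ) = 0.425987 / (2 × 0.0157) = 13.57 Myr.

13.57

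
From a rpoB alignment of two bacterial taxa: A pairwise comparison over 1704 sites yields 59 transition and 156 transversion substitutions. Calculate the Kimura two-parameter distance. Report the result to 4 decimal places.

0.1382

P = 59/1704 ≈ 0.034624 and Q = 156/1704 ≈ 0.091549.
Under the Kimura two-parameter model, d = −½ ln(1 − 2P − Q) − ¼ ln(1 − 2Q).
1 − 2P − Q = 0.839203, giving −½ ln(0.839203) = 0.087651.
1 − 2Q = 0.816902, giving −¼ ln(0.816902) = 0.050559.
d = 0.087651 + 0.050559 = 0.138210.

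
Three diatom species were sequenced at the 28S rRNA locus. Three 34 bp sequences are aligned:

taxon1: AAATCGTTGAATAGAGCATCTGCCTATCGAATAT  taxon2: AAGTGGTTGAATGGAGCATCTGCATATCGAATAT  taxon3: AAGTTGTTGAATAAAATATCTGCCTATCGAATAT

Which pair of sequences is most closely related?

taxon1–taxon2: 4/34 differ, p = 0.118, d = 0.128.
taxon1–taxon3: 5/34 differ, p = 0.147, d = 0.164.
taxon2–taxon3: 6/34 differ, p = 0.176, d = 0.201.
The smallest distance is between taxon1 and taxon2.

taxon1 and taxon2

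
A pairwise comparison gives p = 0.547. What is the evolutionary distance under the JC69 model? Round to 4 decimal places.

d = −(3/4) ln(1 − 4p/3) = −0.75 ln(1 − 0.729333) = −0.75 ln(0.270667)
  = −0.75 × (-1.306866) = 0.980150 substitutions/site.

0.9802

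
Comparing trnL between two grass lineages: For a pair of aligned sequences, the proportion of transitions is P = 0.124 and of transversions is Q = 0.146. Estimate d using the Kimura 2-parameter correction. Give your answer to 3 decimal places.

0.337

Under the Kimura two-parameter model, d = −½ ln(1 − 2P − Q) − ¼ ln(1 − 2Q).
1 − 2P − Q = 0.606, giving −½ ln(0.606) = 0.250438.
1 − 2Q = 0.708, giving −¼ ln(0.708) = 0.086328.
d = 0.250438 + 0.086328 = 0.336766.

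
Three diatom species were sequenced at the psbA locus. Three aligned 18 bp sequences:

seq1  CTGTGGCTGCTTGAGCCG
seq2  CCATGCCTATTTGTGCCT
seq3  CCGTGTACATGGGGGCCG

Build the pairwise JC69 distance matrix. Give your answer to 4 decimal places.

d(seq1,seq2) = 0.5482, d(seq1,seq3) = 0.8240, d(seq2,seq3) = 0.6735

seq1–seq2: 7/18 sites differ → p ≈ 0.388889, d = −0.75 ln(1 − 0.518519) = 0.548166 ≈ 0.5482.
seq1–seq3: 9/18 sites differ → p = 0.5, d = −0.75 ln(1 − 0.666667) = 0.823960 ≈ 0.8240.
seq2–seq3: 8/18 sites differ → p ≈ 0.444444, d = −0.75 ln(1 − 0.592592) = 0.673455 ≈ 0.6735.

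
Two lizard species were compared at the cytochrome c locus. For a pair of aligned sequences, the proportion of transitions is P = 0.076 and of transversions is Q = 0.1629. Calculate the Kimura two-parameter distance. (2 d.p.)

Under the Kimura two-parameter model, d = −½ ln(1 − 2P − Q) − ¼ ln(1 − 2Q).
1 − 2P − Q = 0.6851, giving −½ ln(0.6851) = 0.189095.
1 − 2Q = 0.6742, giving −¼ ln(0.6742) = 0.098557.
d = 0.189095 + 0.098557 = 0.287652.

0.29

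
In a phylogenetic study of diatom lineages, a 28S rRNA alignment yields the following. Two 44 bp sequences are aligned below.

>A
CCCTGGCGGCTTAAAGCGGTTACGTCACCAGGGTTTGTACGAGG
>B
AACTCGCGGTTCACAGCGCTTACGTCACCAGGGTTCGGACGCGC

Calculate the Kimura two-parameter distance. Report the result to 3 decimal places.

0.304

Of 44 sites, 3 differences are transitions and 8 are transversions, so P = 3/44 ≈ 0.068182 and Q = 8/44 ≈ 0.181818.
Under the Kimura two-parameter model, d = −½ ln(1 − 2P − Q) − ¼ ln(1 − 2Q).
1 − 2P − Q = 0.681818, giving −½ ln(0.681818) = 0.191496.
1 − 2Q = 0.636364, giving −¼ ln(0.636364) = 0.112996.
d = 0.191496 + 0.112996 = 0.304492.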